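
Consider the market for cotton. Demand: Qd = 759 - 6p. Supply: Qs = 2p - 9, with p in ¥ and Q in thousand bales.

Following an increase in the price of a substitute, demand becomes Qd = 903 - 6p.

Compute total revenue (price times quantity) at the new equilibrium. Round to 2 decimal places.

24966.00

Original equilibrium: 759 - 6p = 2p - 9 gives 768 = 8p, so p = 96 and Q = 183.
The new curves are Qd = 903 - 6p (demand) and Qs = 2p - 9 (supply).
Clearing the new market: 903 - 6p = 2p - 9, so p = 114 and Q = 219.
New expenditure = 114 × 219 = 24966.00.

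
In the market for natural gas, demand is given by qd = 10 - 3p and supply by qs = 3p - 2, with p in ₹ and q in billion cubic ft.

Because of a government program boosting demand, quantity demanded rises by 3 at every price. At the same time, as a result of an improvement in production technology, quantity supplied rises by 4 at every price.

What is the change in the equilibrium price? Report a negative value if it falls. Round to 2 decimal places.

Solve the original market: 10 - 3p = 3p - 2, hence p = 2 and q = 4.
After the shift, demand is qd = 13 - 3p and supply is qs = 3p + 2.
Clearing the new market: 13 - 3p = 3p + 2, so p = 11/6 ≈ 1.8333 and q = 7.5.
Δp = 1.8333 − 2 = -0.17.

-0.17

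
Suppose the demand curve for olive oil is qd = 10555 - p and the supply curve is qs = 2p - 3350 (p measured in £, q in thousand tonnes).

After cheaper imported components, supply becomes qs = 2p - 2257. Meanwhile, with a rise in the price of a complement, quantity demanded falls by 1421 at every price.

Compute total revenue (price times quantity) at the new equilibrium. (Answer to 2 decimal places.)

20264589.00

Solve the original market: 10555 - p = 2p - 3350, hence p = 4635 and q = 5920.
With the change applied: demand qd = 9134 - p, supply qs = 2p - 2257.
Setting them equal: 9134 - p = 2p - 2257 → 11391 = 3p, so p = 3797 and q = 5337.
New expenditure = 3797 × 5337 = 20264589.00.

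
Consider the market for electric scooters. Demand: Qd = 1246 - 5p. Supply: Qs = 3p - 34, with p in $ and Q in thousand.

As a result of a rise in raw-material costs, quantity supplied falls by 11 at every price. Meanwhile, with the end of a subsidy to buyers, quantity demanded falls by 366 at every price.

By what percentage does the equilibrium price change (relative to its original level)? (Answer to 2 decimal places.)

Original equilibrium: 1246 - 5p = 3p - 34 gives 1280 = 8p, so p = 160 and Q = 446.
The shock moves the curves to Qd = 880 - 5p and Qs = 3p - 45.
Setting them equal: 880 - 5p = 3p - 45 → 925 = 8p, so p = 115.625 and Q = 301.875.
%Δp = (115.625 − 160) / 160 × 100 = -27.73%.

-27.73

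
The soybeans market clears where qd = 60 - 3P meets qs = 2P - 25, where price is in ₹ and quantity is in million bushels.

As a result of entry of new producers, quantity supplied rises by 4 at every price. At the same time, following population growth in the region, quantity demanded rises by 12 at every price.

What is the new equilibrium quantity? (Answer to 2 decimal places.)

Initially, 60 - 3P = 2P - 25, so 85 = 5P and P = 17, q = 9.
After the shift, demand is qd = 72 - 3P and supply is qs = 2P - 21.
Clearing the new market: 72 - 3P = 2P - 21, so P = 18.6 and q = 16.2.

16.20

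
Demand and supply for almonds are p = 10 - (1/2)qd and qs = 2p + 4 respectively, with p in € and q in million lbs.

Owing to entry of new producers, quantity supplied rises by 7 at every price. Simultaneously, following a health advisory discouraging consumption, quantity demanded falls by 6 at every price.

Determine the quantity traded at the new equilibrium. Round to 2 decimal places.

Initially, 20 - 2p = 2p + 4, so 16 = 4p and p = 4, q = 12.
After the shift, demand is qd = 14 - 2p and supply is qs = 2p + 11.
Setting them equal: 14 - 2p = 2p + 11 → 3 = 4p, so p = 0.75 and q = 12.5.

12.50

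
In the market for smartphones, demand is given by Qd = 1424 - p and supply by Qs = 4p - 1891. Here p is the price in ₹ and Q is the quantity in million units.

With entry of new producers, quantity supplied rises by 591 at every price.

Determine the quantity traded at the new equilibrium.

Original equilibrium: 1424 - p = 4p - 1891 gives 3315 = 5p, so p = 663 and Q = 761.
The shock moves the curves to Qd = 1424 - p and Qs = 4p - 1300.
Equate the new curves: 1424 - p = 4p - 1300, giving 2724 = 5p, p = 544.8, Q = 879.2.

879.2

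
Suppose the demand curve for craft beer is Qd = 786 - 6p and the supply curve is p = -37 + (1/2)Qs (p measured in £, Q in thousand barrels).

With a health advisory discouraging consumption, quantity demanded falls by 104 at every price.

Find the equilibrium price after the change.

76

Before the shock: 786 - 6p = 2p + 74 ⇒ 712 = 8p ⇒ p = 89, Q = 252.
The shock moves the curves to Qd = 682 - 6p and Qs = 2p + 74.
Clearing the new market: 682 - 6p = 2p + 74, so p = 76 and Q = 226.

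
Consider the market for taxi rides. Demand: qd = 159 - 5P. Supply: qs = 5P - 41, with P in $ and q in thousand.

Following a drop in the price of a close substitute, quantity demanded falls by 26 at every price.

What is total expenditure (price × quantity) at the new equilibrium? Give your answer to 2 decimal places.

Initially, 159 - 5P = 5P - 41, so 200 = 10P and P = 20, q = 59.
After the shift, demand is qd = 133 - 5P and supply is qs = 5P - 41.
Equate the new curves: 133 - 5P = 5P - 41, giving 174 = 10P, P = 17.4, q = 46.
New expenditure = 17.4 × 46 = 800.40.

800.40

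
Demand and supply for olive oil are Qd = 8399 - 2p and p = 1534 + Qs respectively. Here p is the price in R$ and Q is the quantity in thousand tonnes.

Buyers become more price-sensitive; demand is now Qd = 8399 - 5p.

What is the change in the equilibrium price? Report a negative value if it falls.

Initially, 8399 - 2p = p - 1534, so 9933 = 3p and p = 3311, Q = 1777.
With the change applied: demand Qd = 8399 - 5p, supply Qs = p - 1534.
Setting them equal: 8399 - 5p = p - 1534 → 9933 = 6p, so p = 1655.5 and Q = 121.5.
Δp = 1655.5 − 3311 = -1655.5.

-1655.5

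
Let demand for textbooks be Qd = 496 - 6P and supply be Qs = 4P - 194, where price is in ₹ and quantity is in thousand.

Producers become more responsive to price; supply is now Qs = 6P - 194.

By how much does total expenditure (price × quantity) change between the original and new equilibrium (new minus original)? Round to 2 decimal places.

Original equilibrium: 496 - 6P = 4P - 194 gives 690 = 10P, so P = 69 and Q = 82.
With the change applied: demand Qd = 496 - 6P, supply Qs = 6P - 194.
Setting them equal: 496 - 6P = 6P - 194 → 690 = 12P, so P = 57.5 and Q = 151.
Expenditure moves from 69×82 = 5658 to 57.5×151 = 8682.5; change = +3024.50.

+3024.50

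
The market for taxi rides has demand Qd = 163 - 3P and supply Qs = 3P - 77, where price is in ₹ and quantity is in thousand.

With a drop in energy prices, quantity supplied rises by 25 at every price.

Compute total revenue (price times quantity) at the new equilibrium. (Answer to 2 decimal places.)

Original equilibrium: 163 - 3P = 3P - 77 gives 240 = 6P, so P = 40 and Q = 43.
The shock moves the curves to Qd = 163 - 3P and Qs = 3P - 52.
Setting them equal: 163 - 3P = 3P - 52 → 215 = 6P, so P = 215/6 ≈ 35.8333 and Q = 55.5.
New expenditure = 35.8333 × 55.5 = 1988.75.

1988.75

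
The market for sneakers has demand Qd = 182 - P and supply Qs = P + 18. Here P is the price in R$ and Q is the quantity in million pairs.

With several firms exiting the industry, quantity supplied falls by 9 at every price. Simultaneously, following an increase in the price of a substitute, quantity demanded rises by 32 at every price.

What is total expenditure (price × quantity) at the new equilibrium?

Initially, 182 - P = P + 18, so 164 = 2P and P = 82, Q = 100.
After the shift, demand is Qd = 214 - P and supply is Qs = P + 9.
Equate the new curves: 214 - P = P + 9, giving 205 = 2P, P = 102.5, Q = 111.5.
New expenditure = 102.5 × 111.5 = 11428.75.

11428.75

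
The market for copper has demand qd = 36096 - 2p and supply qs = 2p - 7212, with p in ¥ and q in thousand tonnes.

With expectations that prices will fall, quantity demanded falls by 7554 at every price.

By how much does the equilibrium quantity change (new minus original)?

Solve the original market: 36096 - 2p = 2p - 7212, hence p = 10827 and q = 14442.
The shock moves the curves to qd = 28542 - 2p and qs = 2p - 7212.
Clearing the new market: 28542 - 2p = 2p - 7212, so p = 8938.5 and q = 10665.
Δq = 10665 − 14442 = -3777.

-3777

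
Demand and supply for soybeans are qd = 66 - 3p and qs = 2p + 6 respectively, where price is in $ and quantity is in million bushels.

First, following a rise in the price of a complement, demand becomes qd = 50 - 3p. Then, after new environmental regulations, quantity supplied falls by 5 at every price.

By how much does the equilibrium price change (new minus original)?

-2.2

Original equilibrium: 66 - 3p = 2p + 6 gives 60 = 5p, so p = 12 and q = 30.
The shock moves the curves to qd = 50 - 3p and qs = 2p + 1.
New equilibrium: 50 - 3p = 2p + 1 ⇒ 49 = 5p ⇒ p = 9.8, q = 20.6.
Δp = 9.8 − 12 = -2.2.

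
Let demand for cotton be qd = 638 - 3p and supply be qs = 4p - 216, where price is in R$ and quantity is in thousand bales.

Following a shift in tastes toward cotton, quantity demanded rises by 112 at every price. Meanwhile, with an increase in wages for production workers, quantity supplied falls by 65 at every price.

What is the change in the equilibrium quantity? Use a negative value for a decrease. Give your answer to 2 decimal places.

Solve the original market: 638 - 3p = 4p - 216, hence p = 122 and q = 272.
With the change applied: demand qd = 750 - 3p, supply qs = 4p - 281.
Clearing the new market: 750 - 3p = 4p - 281, so p = 1031/7 ≈ 147.2857 and q = 2157/7 ≈ 308.1429.
Δq = 308.1429 − 272 = +36.14.

+36.14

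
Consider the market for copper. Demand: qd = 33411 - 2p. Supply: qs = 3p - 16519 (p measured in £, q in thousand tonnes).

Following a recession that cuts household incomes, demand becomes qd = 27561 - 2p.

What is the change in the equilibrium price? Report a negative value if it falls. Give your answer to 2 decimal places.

-1170.00

Initially, 33411 - 2p = 3p - 16519, so 49930 = 5p and p = 9986, q = 13439.
The new curves are qd = 27561 - 2p (demand) and qs = 3p - 16519 (supply).
Equate the new curves: 27561 - 2p = 3p - 16519, giving 44080 = 5p, p = 8816, q = 9929.
Δp = 8816 − 9986 = -1170.00.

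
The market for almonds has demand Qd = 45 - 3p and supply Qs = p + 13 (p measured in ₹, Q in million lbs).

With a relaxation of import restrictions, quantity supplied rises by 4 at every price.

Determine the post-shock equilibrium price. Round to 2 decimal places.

7.00

Initially, 45 - 3p = p + 13, so 32 = 4p and p = 8, Q = 21.
With the change applied: demand Qd = 45 - 3p, supply Qs = p + 17.
Equate the new curves: 45 - 3p = p + 17, giving 28 = 4p, p = 7, Q = 24.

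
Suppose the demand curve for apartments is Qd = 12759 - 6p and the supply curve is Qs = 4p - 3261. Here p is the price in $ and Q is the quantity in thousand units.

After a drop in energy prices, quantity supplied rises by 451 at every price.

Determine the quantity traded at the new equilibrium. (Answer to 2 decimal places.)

3417.60

Initially, 12759 - 6p = 4p - 3261, so 16020 = 10p and p = 1602, Q = 3147.
The shock moves the curves to Qd = 12759 - 6p and Qs = 4p - 2810.
Setting them equal: 12759 - 6p = 4p - 2810 → 15569 = 10p, so p = 1556.9 and Q = 3417.6.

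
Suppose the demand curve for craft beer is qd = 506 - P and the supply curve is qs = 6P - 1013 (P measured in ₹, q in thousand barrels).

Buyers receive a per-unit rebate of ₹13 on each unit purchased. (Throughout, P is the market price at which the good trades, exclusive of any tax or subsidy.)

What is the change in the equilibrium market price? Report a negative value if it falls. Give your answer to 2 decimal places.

Solve the original market: 506 - P = 6P - 1013, hence P = 217 and q = 289.
Since buyers' out-of-pocket price is the market price minus the rebate, the effective demand curve becomes qd = 519 - P.
Equate the new curves: 519 - P = 6P - 1013, giving 1532 = 7P, P = 1532/7 ≈ 218.8571, q = 2101/7 ≈ 300.1429.
ΔP = 218.8571 − 217 = +1.86.

+1.86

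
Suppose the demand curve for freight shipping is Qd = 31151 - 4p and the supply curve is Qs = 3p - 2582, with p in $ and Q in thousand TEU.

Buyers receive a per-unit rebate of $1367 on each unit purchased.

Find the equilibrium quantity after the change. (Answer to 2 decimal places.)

Initially, 31151 - 4p = 3p - 2582, so 33733 = 7p and p = 4819, Q = 11875.
Since buyers' out-of-pocket price is the market price minus the rebate, the effective demand curve becomes Qd = 36619 - 4p.
Setting them equal: 36619 - 4p = 3p - 2582 → 39201 = 7p, so p = 39201/7 ≈ 5600.1429 and Q = 99529/7 ≈ 14218.4286.

14218.43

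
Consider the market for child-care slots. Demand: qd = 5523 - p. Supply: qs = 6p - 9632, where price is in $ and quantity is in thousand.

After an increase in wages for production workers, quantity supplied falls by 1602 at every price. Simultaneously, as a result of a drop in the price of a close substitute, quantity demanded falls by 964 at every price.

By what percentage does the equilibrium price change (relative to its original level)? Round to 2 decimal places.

Original equilibrium: 5523 - p = 6p - 9632 gives 15155 = 7p, so p = 2165 and q = 3358.
The new curves are qd = 4559 - p (demand) and qs = 6p - 11234 (supply).
Equate the new curves: 4559 - p = 6p - 11234, giving 15793 = 7p, p = 15793/7 ≈ 2256.1429, q = 16120/7 ≈ 2302.8571.
%Δp = (2256.1429 − 2165) / 2165 × 100 = +4.21%.

+4.21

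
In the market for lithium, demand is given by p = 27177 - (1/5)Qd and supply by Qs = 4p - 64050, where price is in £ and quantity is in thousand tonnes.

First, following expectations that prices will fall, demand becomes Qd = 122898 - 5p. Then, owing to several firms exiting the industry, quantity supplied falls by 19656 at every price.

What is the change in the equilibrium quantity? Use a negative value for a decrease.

Initially, 135885 - 5p = 4p - 64050, so 199935 = 9p and p = 22215, Q = 24810.
With the change applied: demand Qd = 122898 - 5p, supply Qs = 4p - 83706.
Setting them equal: 122898 - 5p = 4p - 83706 → 206604 = 9p, so p = 22956 and Q = 8118.
ΔQ = 8118 − 24810 = -16692.

-16692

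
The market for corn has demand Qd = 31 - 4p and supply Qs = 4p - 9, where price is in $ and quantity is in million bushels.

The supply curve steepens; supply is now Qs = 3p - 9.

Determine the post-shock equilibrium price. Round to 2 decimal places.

5.71

Initially, 31 - 4p = 4p - 9, so 40 = 8p and p = 5, Q = 11.
The new curves are Qd = 31 - 4p (demand) and Qs = 3p - 9 (supply).
Setting them equal: 31 - 4p = 3p - 9 → 40 = 7p, so p = 40/7 ≈ 5.7143 and Q = 57/7 ≈ 8.1429.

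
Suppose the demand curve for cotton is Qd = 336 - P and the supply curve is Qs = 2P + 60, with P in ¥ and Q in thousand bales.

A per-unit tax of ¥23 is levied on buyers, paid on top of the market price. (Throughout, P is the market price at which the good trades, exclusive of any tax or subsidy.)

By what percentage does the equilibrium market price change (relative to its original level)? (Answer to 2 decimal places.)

-8.33

Before the shock: 336 - P = 2P + 60 ⇒ 276 = 3P ⇒ P = 92, Q = 244.
Since buyers pay the price plus the tax, the effective demand curve becomes Qd = 313 - P.
Setting them equal: 313 - P = 2P + 60 → 253 = 3P, so P = 253/3 ≈ 84.3333 and Q = 686/3 ≈ 228.6667.
%ΔP = (84.3333 − 92) / 92 × 100 = -8.33%.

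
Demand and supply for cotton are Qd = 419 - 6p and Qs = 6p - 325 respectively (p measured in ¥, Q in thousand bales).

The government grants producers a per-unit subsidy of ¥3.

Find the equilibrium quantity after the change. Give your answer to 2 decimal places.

56.00

Initially, 419 - 6p = 6p - 325, so 744 = 12p and p = 62, Q = 47.
Since sellers receive the price plus the subsidy, the effective supply curve becomes Qs = 6p - 307.
Setting them equal: 419 - 6p = 6p - 307 → 726 = 12p, so p = 60.5 and Q = 56.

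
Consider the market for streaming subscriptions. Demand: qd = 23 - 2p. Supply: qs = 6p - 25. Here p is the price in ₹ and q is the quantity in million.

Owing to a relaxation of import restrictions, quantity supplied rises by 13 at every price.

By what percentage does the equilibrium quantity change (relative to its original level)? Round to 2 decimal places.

+29.55

Original equilibrium: 23 - 2p = 6p - 25 gives 48 = 8p, so p = 6 and q = 11.
The shock moves the curves to qd = 23 - 2p and qs = 6p - 12.
New equilibrium: 23 - 2p = 6p - 12 ⇒ 35 = 8p ⇒ p = 4.375, q = 14.25.
%Δq = (14.25 − 11) / 11 × 100 = +29.55%.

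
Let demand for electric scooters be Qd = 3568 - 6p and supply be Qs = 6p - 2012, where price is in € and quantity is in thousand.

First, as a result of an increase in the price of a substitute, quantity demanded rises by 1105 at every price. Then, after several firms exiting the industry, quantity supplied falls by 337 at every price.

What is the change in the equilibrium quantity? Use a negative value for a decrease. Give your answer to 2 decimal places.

+384.00

Original equilibrium: 3568 - 6p = 6p - 2012 gives 5580 = 12p, so p = 465 and Q = 778.
The shock moves the curves to Qd = 4673 - 6p and Qs = 6p - 2349.
New equilibrium: 4673 - 6p = 6p - 2349 ⇒ 7022 = 12p ⇒ p = 3511/6 ≈ 585.1667, Q = 1162.
ΔQ = 1162 − 778 = +384.00.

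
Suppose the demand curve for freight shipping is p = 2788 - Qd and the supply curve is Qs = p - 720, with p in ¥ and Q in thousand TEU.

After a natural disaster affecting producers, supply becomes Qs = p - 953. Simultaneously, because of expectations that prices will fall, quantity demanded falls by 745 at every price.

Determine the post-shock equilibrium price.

1498

Before the shock: 2788 - p = p - 720 ⇒ 3508 = 2p ⇒ p = 1754, Q = 1034.
After the shift, demand is Qd = 2043 - p and supply is Qs = p - 953.
Clearing the new market: 2043 - p = p - 953, so p = 1498 and Q = 545.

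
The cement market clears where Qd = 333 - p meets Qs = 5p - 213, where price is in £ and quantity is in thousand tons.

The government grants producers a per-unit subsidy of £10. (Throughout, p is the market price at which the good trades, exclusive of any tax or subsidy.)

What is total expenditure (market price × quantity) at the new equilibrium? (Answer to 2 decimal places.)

Before the shock: 333 - p = 5p - 213 ⇒ 546 = 6p ⇒ p = 91, Q = 242.
Since sellers receive the price plus the subsidy, the effective supply curve becomes Qs = 5p - 163.
Setting them equal: 333 - p = 5p - 163 → 496 = 6p, so p = 248/3 ≈ 82.6667 and Q = 751/3 ≈ 250.3333.
New expenditure = 82.6667 × 250.3333 = 20694.22.

20694.22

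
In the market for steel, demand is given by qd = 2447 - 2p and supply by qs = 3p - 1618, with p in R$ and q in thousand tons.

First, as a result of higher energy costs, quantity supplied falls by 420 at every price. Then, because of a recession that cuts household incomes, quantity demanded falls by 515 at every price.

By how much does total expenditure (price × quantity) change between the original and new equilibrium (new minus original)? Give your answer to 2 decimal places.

-394337.00

Initially, 2447 - 2p = 3p - 1618, so 4065 = 5p and p = 813, q = 821.
The shock moves the curves to qd = 1932 - 2p and qs = 3p - 2038.
Clearing the new market: 1932 - 2p = 3p - 2038, so p = 794 and q = 344.
Expenditure moves from 813×821 = 667473 to 794×344 = 273136; change = -394337.00.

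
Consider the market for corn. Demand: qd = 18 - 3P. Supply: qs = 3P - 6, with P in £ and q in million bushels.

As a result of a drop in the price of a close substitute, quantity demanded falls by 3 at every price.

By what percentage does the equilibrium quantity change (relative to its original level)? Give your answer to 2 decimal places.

-25.00

Initially, 18 - 3P = 3P - 6, so 24 = 6P and P = 4, q = 6.
After the shift, demand is qd = 15 - 3P and supply is qs = 3P - 6.
Equate the new curves: 15 - 3P = 3P - 6, giving 21 = 6P, P = 3.5, q = 4.5.
%Δq = (4.5 − 6) / 6 × 100 = -25.00%.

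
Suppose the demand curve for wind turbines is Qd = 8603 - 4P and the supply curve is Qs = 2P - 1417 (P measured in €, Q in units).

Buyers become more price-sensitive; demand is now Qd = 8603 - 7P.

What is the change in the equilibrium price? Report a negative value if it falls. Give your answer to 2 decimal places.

Before the shock: 8603 - 4P = 2P - 1417 ⇒ 10020 = 6P ⇒ P = 1670, Q = 1923.
The new curves are Qd = 8603 - 7P (demand) and Qs = 2P - 1417 (supply).
Setting them equal: 8603 - 7P = 2P - 1417 → 10020 = 9P, so P = 3340/3 ≈ 1113.3333 and Q = 2429/3 ≈ 809.6667.
ΔP = 1113.3333 − 1670 = -556.67.

-556.67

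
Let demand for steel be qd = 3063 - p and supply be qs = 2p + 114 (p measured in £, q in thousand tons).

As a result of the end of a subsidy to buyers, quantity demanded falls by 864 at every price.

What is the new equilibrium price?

695

Initially, 3063 - p = 2p + 114, so 2949 = 3p and p = 983, q = 2080.
After the shift, demand is qd = 2199 - p and supply is qs = 2p + 114.
Equate the new curves: 2199 - p = 2p + 114, giving 2085 = 3p, p = 695, q = 1504.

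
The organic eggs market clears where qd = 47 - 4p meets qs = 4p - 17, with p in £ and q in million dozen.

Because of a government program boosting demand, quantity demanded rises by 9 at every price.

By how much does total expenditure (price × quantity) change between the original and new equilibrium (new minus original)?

Original equilibrium: 47 - 4p = 4p - 17 gives 64 = 8p, so p = 8 and q = 15.
The shock moves the curves to qd = 56 - 4p and qs = 4p - 17.
Setting them equal: 56 - 4p = 4p - 17 → 73 = 8p, so p = 9.125 and q = 19.5.
Expenditure moves from 8×15 = 120 to 9.125×19.5 = 177.9375; change = +57.9375.

+57.9375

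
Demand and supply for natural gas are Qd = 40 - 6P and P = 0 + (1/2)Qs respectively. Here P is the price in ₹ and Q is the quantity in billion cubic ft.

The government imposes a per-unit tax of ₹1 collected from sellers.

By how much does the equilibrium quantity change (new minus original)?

-1.5

Solve the original market: 40 - 6P = 2P, hence P = 5 and Q = 10.
Since sellers keep the price net of the tax, the effective supply curve becomes Qs = 2P - 2.
Setting them equal: 40 - 6P = 2P - 2 → 42 = 8P, so P = 5.25 and Q = 8.5.
ΔQ = 8.5 − 10 = -1.5.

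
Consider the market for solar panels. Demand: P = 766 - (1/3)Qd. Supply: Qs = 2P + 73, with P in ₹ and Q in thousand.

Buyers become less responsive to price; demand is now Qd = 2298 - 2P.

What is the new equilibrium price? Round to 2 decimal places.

556.25

Initially, 2298 - 3P = 2P + 73, so 2225 = 5P and P = 445, Q = 963.
With the change applied: demand Qd = 2298 - 2P, supply Qs = 2P + 73.
Equate the new curves: 2298 - 2P = 2P + 73, giving 2225 = 4P, P = 556.25, Q = 1185.5.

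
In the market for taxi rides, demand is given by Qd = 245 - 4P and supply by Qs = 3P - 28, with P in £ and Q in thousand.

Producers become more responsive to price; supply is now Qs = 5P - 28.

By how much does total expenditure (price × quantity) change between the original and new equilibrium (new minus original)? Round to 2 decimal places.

+280.22

Before the shock: 245 - 4P = 3P - 28 ⇒ 273 = 7P ⇒ P = 39, Q = 89.
The shock moves the curves to Qd = 245 - 4P and Qs = 5P - 28.
Setting them equal: 245 - 4P = 5P - 28 → 273 = 9P, so P = 91/3 ≈ 30.3333 and Q = 371/3 ≈ 123.6667.
Expenditure moves from 39×89 = 3471 to 30.3333×123.6667 = 3751.2222; change = +280.22.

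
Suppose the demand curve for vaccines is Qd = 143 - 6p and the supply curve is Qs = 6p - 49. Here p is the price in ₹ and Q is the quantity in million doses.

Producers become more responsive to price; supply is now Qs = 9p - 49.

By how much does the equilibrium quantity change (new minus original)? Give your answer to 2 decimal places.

+19.20

Original equilibrium: 143 - 6p = 6p - 49 gives 192 = 12p, so p = 16 and Q = 47.
The shock moves the curves to Qd = 143 - 6p and Qs = 9p - 49.
Clearing the new market: 143 - 6p = 9p - 49, so p = 12.8 and Q = 66.2.
ΔQ = 66.2 − 47 = +19.20.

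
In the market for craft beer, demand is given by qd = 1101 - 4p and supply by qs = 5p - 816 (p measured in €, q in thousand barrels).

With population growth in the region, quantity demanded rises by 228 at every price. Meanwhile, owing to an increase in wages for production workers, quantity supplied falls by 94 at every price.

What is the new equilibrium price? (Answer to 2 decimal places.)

248.78

Before the shock: 1101 - 4p = 5p - 816 ⇒ 1917 = 9p ⇒ p = 213, q = 249.
After the shift, demand is qd = 1329 - 4p and supply is qs = 5p - 910.
Clearing the new market: 1329 - 4p = 5p - 910, so p = 2239/9 ≈ 248.7778 and q = 3005/9 ≈ 333.8889.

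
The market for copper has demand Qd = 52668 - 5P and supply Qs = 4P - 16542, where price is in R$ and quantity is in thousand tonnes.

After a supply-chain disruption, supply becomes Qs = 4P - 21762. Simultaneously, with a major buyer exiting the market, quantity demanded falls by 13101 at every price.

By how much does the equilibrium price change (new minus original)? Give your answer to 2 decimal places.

-875.67

Initially, 52668 - 5P = 4P - 16542, so 69210 = 9P and P = 7690, Q = 14218.
With the change applied: demand Qd = 39567 - 5P, supply Qs = 4P - 21762.
New equilibrium: 39567 - 5P = 4P - 21762 ⇒ 61329 = 9P ⇒ P = 20443/3 ≈ 6814.3333, Q = 16486/3 ≈ 5495.3333.
ΔP = 6814.3333 − 7690 = -875.67.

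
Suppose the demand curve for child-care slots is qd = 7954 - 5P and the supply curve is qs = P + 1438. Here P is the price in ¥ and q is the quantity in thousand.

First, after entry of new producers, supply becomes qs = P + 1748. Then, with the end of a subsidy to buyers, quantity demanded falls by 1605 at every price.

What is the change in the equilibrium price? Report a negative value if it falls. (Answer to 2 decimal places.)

-319.17

Solve the original market: 7954 - 5P = P + 1438, hence P = 1086 and q = 2524.
The new curves are qd = 6349 - 5P (demand) and qs = P + 1748 (supply).
New equilibrium: 6349 - 5P = P + 1748 ⇒ 4601 = 6P ⇒ P = 4601/6 ≈ 766.8333, q = 15089/6 ≈ 2514.8333.
ΔP = 766.8333 − 1086 = -319.17.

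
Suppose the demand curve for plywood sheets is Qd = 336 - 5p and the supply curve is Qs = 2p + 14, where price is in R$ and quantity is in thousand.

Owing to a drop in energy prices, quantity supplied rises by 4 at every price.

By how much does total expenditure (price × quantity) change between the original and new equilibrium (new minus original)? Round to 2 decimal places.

Original equilibrium: 336 - 5p = 2p + 14 gives 322 = 7p, so p = 46 and Q = 106.
The shock moves the curves to Qd = 336 - 5p and Qs = 2p + 18.
Equate the new curves: 336 - 5p = 2p + 18, giving 318 = 7p, p = 318/7 ≈ 45.4286, Q = 762/7 ≈ 108.8571.
Expenditure moves from 46×106 = 4876 to 45.4286×108.8571 = 4945.2245; change = +69.22.

+69.22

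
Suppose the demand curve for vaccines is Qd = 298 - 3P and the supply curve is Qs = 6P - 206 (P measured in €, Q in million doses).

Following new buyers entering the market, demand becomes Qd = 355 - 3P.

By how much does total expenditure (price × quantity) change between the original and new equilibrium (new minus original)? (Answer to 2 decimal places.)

Original equilibrium: 298 - 3P = 6P - 206 gives 504 = 9P, so P = 56 and Q = 130.
After the shift, demand is Qd = 355 - 3P and supply is Qs = 6P - 206.
Equate the new curves: 355 - 3P = 6P - 206, giving 561 = 9P, P = 187/3 ≈ 62.3333, Q = 168.
Expenditure moves from 56×130 = 7280 to 62.3333×168 = 10472; change = +3192.00.

+3192.00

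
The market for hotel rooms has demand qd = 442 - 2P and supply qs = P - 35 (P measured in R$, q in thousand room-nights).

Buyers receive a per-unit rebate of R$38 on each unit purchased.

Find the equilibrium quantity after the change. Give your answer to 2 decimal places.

Solve the original market: 442 - 2P = P - 35, hence P = 159 and q = 124.
Since buyers' out-of-pocket price is the market price minus the rebate, the effective demand curve becomes qd = 518 - 2P.
Clearing the new market: 518 - 2P = P - 35, so P = 553/3 ≈ 184.3333 and q = 448/3 ≈ 149.3333.

149.33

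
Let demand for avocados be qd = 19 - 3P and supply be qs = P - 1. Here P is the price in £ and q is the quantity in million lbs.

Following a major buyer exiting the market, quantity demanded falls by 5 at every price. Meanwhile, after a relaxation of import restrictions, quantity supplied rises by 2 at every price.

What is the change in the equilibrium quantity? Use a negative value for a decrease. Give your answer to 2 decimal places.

Before the shock: 19 - 3P = P - 1 ⇒ 20 = 4P ⇒ P = 5, q = 4.
After the shift, demand is qd = 14 - 3P and supply is qs = P + 1.
Clearing the new market: 14 - 3P = P + 1, so P = 3.25 and q = 4.25.
Δq = 4.25 − 4 = +0.25.

+0.25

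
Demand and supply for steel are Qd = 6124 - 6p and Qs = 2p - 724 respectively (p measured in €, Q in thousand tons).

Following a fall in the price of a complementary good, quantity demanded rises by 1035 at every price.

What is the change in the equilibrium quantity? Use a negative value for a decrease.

+258.75

Solve the original market: 6124 - 6p = 2p - 724, hence p = 856 and Q = 988.
With the change applied: demand Qd = 7159 - 6p, supply Qs = 2p - 724.
Setting them equal: 7159 - 6p = 2p - 724 → 7883 = 8p, so p = 985.375 and Q = 1246.75.
ΔQ = 1246.75 − 988 = +258.75.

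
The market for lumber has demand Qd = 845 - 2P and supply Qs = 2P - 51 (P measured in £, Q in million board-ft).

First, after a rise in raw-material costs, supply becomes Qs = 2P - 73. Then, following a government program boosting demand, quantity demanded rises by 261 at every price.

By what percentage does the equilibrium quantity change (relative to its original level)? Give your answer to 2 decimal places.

Solve the original market: 845 - 2P = 2P - 51, hence P = 224 and Q = 397.
With the change applied: demand Qd = 1106 - 2P, supply Qs = 2P - 73.
Setting them equal: 1106 - 2P = 2P - 73 → 1179 = 4P, so P = 294.75 and Q = 516.5.
%ΔQ = (516.5 − 397) / 397 × 100 = +30.10%.

+30.10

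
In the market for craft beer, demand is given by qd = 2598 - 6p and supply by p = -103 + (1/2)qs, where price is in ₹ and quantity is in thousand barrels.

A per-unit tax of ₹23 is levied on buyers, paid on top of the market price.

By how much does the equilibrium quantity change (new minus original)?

-34.5

Solve the original market: 2598 - 6p = 2p + 206, hence p = 299 and q = 804.
Since buyers pay the price plus the tax, the effective demand curve becomes qd = 2460 - 6p.
New equilibrium: 2460 - 6p = 2p + 206 ⇒ 2254 = 8p ⇒ p = 281.75, q = 769.5.
Δq = 769.5 − 804 = -34.5.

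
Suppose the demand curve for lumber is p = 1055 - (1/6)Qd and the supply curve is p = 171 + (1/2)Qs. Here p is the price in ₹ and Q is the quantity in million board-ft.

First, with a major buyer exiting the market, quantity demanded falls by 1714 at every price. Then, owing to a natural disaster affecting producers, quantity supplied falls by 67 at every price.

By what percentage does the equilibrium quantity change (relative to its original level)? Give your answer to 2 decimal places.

Original equilibrium: 6330 - 6p = 2p - 342 gives 6672 = 8p, so p = 834 and Q = 1326.
The shock moves the curves to Qd = 4616 - 6p and Qs = 2p - 409.
Clearing the new market: 4616 - 6p = 2p - 409, so p = 628.125 and Q = 847.25.
%ΔQ = (847.25 − 1326) / 1326 × 100 = -36.10%.

-36.10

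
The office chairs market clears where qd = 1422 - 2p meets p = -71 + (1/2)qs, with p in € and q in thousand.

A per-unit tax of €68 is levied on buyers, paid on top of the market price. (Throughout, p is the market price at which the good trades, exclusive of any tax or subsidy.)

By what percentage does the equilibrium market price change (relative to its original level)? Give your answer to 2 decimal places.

Initially, 1422 - 2p = 2p + 142, so 1280 = 4p and p = 320, q = 782.
Since buyers pay the price plus the tax, the effective demand curve becomes qd = 1286 - 2p.
Setting them equal: 1286 - 2p = 2p + 142 → 1144 = 4p, so p = 286 and q = 714.
%Δp = (286 − 320) / 320 × 100 = -10.63%.

-10.63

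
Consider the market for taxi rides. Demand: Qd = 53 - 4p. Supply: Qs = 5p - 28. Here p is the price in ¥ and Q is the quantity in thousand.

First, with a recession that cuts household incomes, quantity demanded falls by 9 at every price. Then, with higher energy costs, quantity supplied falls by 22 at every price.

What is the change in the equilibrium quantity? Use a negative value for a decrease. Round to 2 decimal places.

-14.78

Solve the original market: 53 - 4p = 5p - 28, hence p = 9 and Q = 17.
The new curves are Qd = 44 - 4p (demand) and Qs = 5p - 50 (supply).
Equate the new curves: 44 - 4p = 5p - 50, giving 94 = 9p, p = 94/9 ≈ 10.4444, Q = 20/9 ≈ 2.2222.
ΔQ = 2.2222 − 17 = -14.78.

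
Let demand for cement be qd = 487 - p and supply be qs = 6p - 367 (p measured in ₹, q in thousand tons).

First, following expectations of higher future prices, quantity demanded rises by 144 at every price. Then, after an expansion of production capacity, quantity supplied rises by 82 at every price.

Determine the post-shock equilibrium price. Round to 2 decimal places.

Before the shock: 487 - p = 6p - 367 ⇒ 854 = 7p ⇒ p = 122, q = 365.
With the change applied: demand qd = 631 - p, supply qs = 6p - 285.
Clearing the new market: 631 - p = 6p - 285, so p = 916/7 ≈ 130.8571 and q = 3501/7 ≈ 500.1429.

130.86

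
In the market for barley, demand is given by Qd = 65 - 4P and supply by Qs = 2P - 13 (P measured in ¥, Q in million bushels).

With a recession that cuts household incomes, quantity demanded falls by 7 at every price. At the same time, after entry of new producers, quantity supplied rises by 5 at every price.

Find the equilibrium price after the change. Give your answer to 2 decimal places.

11.00

Initially, 65 - 4P = 2P - 13, so 78 = 6P and P = 13, Q = 13.
The shock moves the curves to Qd = 58 - 4P and Qs = 2P - 8.
Clearing the new market: 58 - 4P = 2P - 8, so P = 11 and Q = 14.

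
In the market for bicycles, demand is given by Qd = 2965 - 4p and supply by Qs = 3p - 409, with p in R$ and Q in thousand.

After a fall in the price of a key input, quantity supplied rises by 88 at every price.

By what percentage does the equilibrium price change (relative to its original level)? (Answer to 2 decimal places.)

Original equilibrium: 2965 - 4p = 3p - 409 gives 3374 = 7p, so p = 482 and Q = 1037.
The shock moves the curves to Qd = 2965 - 4p and Qs = 3p - 321.
Clearing the new market: 2965 - 4p = 3p - 321, so p = 3286/7 ≈ 469.4286 and Q = 7611/7 ≈ 1087.2857.
%Δp = (469.4286 − 482) / 482 × 100 = -2.61%.

-2.61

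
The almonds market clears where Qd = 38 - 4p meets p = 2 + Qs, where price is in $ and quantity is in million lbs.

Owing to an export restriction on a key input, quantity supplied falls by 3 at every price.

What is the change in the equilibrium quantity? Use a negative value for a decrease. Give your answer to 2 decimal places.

Solve the original market: 38 - 4p = p - 2, hence p = 8 and Q = 6.
The shock moves the curves to Qd = 38 - 4p and Qs = p - 5.
New equilibrium: 38 - 4p = p - 5 ⇒ 43 = 5p ⇒ p = 8.6, Q = 3.6.
ΔQ = 3.6 − 6 = -2.40.

-2.40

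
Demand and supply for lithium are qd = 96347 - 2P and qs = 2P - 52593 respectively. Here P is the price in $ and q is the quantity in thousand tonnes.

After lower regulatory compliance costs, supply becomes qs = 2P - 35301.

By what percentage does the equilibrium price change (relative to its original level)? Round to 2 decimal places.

Before the shock: 96347 - 2P = 2P - 52593 ⇒ 148940 = 4P ⇒ P = 37235, q = 21877.
The new curves are qd = 96347 - 2P (demand) and qs = 2P - 35301 (supply).
Equate the new curves: 96347 - 2P = 2P - 35301, giving 131648 = 4P, P = 32912, q = 30523.
%ΔP = (32912 − 37235) / 37235 × 100 = -11.61%.

-11.61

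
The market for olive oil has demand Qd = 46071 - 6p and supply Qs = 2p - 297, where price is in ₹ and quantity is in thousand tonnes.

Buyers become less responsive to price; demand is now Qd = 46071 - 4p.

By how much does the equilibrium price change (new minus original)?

+1932

Original equilibrium: 46071 - 6p = 2p - 297 gives 46368 = 8p, so p = 5796 and Q = 11295.
The new curves are Qd = 46071 - 4p (demand) and Qs = 2p - 297 (supply).
Setting them equal: 46071 - 4p = 2p - 297 → 46368 = 6p, so p = 7728 and Q = 15159.
Δp = 7728 − 5796 = +1932.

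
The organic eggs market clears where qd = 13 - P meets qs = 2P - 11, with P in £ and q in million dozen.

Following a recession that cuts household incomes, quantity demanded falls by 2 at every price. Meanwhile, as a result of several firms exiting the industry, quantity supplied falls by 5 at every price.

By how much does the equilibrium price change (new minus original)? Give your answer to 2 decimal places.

Solve the original market: 13 - P = 2P - 11, hence P = 8 and q = 5.
The shock moves the curves to qd = 11 - P and qs = 2P - 16.
New equilibrium: 11 - P = 2P - 16 ⇒ 27 = 3P ⇒ P = 9, q = 2.
ΔP = 9 − 8 = +1.00.

+1.00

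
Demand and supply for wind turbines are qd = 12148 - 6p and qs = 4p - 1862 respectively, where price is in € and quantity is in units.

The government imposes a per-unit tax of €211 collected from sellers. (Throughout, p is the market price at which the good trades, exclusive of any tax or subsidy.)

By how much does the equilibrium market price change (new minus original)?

Original equilibrium: 12148 - 6p = 4p - 1862 gives 14010 = 10p, so p = 1401 and q = 3742.
Since sellers keep the price net of the tax, the effective supply curve becomes qs = 4p - 2706.
Equate the new curves: 12148 - 6p = 4p - 2706, giving 14854 = 10p, p = 1485.4, q = 3235.6.
Δp = 1485.4 − 1401 = +84.4.

+84.4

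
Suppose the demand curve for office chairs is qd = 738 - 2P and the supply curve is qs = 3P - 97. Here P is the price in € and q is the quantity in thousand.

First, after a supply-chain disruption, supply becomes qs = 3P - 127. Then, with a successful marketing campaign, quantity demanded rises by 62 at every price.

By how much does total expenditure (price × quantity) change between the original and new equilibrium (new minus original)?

Before the shock: 738 - 2P = 3P - 97 ⇒ 835 = 5P ⇒ P = 167, q = 404.
With the change applied: demand qd = 800 - 2P, supply qs = 3P - 127.
New equilibrium: 800 - 2P = 3P - 127 ⇒ 927 = 5P ⇒ P = 185.4, q = 429.2.
Expenditure moves from 167×404 = 67468 to 185.4×429.2 = 79573.68; change = +12105.68.

+12105.68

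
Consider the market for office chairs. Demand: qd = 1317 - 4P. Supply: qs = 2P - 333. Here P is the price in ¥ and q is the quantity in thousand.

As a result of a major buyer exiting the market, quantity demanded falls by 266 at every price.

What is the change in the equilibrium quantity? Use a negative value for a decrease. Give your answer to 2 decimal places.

-88.67

Solve the original market: 1317 - 4P = 2P - 333, hence P = 275 and q = 217.
The shock moves the curves to qd = 1051 - 4P and qs = 2P - 333.
Clearing the new market: 1051 - 4P = 2P - 333, so P = 692/3 ≈ 230.6667 and q = 385/3 ≈ 128.3333.
Δq = 128.3333 − 217 = -88.67.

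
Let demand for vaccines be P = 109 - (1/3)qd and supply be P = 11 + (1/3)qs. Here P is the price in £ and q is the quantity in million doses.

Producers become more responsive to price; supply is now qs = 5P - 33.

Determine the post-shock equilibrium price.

Before the shock: 327 - 3P = 3P - 33 ⇒ 360 = 6P ⇒ P = 60, q = 147.
After the shift, demand is qd = 327 - 3P and supply is qs = 5P - 33.
Setting them equal: 327 - 3P = 5P - 33 → 360 = 8P, so P = 45 and q = 192.

45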